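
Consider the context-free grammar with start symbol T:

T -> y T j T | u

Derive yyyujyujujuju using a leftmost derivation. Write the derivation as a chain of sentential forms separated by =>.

T => yTjT => yyTjTjT => yyyTjTjTjT => yyyujTjTjT => yyyujyTjTjTjT => yyyujyujTjTjT => yyyujyujujTjT => yyyujyujujujT => yyyujyujujuju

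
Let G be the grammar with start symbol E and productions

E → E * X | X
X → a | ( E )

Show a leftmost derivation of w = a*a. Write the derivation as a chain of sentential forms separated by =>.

E => E*X => X*X => a*X => a*a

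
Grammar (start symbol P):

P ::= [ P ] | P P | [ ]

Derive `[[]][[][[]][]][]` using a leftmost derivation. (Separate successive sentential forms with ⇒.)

P ⇒ PP ⇒ PPP ⇒ [P]PP ⇒ [[]]PP ⇒ [[]][P]P ⇒ [[]][PP]P ⇒ [[]][PPP]P ⇒ [[]][[]PP]P ⇒ [[]][[][P]P]P ⇒ [[]][[][[]]P]P ⇒ [[]][[][[]][]]P ⇒ [[]][[][[]][]][]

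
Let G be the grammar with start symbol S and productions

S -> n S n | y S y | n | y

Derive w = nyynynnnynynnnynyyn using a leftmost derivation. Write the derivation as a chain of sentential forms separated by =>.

S => nSn   [S -> n S n]
nSn => nySyn   [S -> y S y]
nySyn => nyySyyn   [S -> y S y]
nyySyyn => nyynSnyyn   [S -> n S n]
nyynSnyyn => nyynySynyyn   [S -> y S y]
nyynySynyyn => nyynynSnynyyn   [S -> n S n]
nyynynSnynyyn => nyynynnSnnynyyn   [S -> n S n]
nyynynnSnnynyyn => nyynynnnSnnnynyyn   [S -> n S n]
nyynynnnSnnnynyyn => nyynynnnySynnnynyyn   [S -> y S y]
nyynynnnySynnnynyyn => nyynynnnynynnnynyyn   [S -> n]

S => nSn => nySyn => nyySyyn => nyynSnyyn => nyynySynyyn => nyynynSnynyyn => nyynynnSnnynyyn => nyynynnnSnnnynyyn => nyynynnnySynnnynyyn => nyynynnnynynnnynyyn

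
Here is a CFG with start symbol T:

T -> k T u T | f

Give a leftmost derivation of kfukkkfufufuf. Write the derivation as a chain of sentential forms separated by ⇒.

T⇒kTuT⇒kfuT⇒kfukTuT⇒kfukkTuTuT⇒kfukkkTuTuTuT⇒kfukkkfuTuTuT⇒kfukkkfufuTuT⇒kfukkkfufufuT⇒kfukkkfufufuf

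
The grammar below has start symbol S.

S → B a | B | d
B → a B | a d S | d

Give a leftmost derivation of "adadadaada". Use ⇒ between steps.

S ⇒ B   [S → B]
B ⇒ adS   [B → a d S]
adS ⇒ adB   [S → B]
adB ⇒ adadS   [B → a d S]
adadS ⇒ adadBa   [S → B a]
adadBa ⇒ adadadSa   [B → a d S]
adadadSa ⇒ adadadBa   [S → B]
adadadBa ⇒ adadadaBa   [B → a B]
adadadaBa ⇒ adadadaaBa   [B → a B]
adadadaaBa ⇒ adadadaada   [B → d]

S ⇒ B ⇒ adS ⇒ adB ⇒ adadS ⇒ adadBa ⇒ adadadSa ⇒ adadadBa ⇒ adadadaBa ⇒ adadadaaBa ⇒ adadadaada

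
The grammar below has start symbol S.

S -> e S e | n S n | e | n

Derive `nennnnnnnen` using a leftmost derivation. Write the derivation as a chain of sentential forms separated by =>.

S=>nSn=>neSen=>nenSnen=>nennSnnen=>nennnSnnnen=>nennnnnnnen

S => nSn   [S -> n S n]
nSn => neSen   [S -> e S e]
neSen => nenSnen   [S -> n S n]
nenSnen => nennSnnen   [S -> n S n]
nennSnnen => nennnSnnnen   [S -> n S n]
nennnSnnnen => nennnnnnnen   [S -> n]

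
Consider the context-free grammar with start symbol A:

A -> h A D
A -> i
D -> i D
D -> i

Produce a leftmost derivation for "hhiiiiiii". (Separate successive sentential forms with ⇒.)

A⇒hAD⇒hhADD⇒hhiDD⇒hhiiDD⇒hhiiiDD⇒hhiiiiDD⇒hhiiiiiDD⇒hhiiiiiiD⇒hhiiiiiii

A ⇒ hAD   [A -> h A D]
hAD ⇒ hhADD   [A -> h A D]
hhADD ⇒ hhiDD   [A -> i]
hhiDD ⇒ hhiiDD   [D -> i D]
hhiiDD ⇒ hhiiiDD   [D -> i D]
hhiiiDD ⇒ hhiiiiDD   [D -> i D]
hhiiiiDD ⇒ hhiiiiiDD   [D -> i D]
hhiiiiiDD ⇒ hhiiiiiiD   [D -> i]
hhiiiiiiD ⇒ hhiiiiiii   [D -> i]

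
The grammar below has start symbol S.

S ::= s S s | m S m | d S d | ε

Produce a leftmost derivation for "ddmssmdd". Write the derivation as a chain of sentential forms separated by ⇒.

S ⇒ dSd ⇒ ddSdd ⇒ ddmSmdd ⇒ ddmsSsmdd ⇒ ddmssmdd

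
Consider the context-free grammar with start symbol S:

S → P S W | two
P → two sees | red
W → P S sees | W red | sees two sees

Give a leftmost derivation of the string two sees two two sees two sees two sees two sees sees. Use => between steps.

S => P S W => two sees S W => two sees two W => two sees two P S sees => two sees two two sees S sees => two sees two two sees P S W sees => two sees two two sees two sees S W sees => two sees two two sees two sees two W sees => two sees two two sees two sees two sees two sees sees

S => P S W   [S → P S W]
P S W => two sees S W   [P → two sees]
two sees S W => two sees two W   [S → two]
two sees two W => two sees two P S sees   [W → P S sees]
two sees two P S sees => two sees two two sees S sees   [P → two sees]
two sees two two sees S sees => two sees two two sees P S W sees   [S → P S W]
two sees two two sees P S W sees => two sees two two sees two sees S W sees   [P → two sees]
two sees two two sees two sees S W sees => two sees two two sees two sees two W sees   [S → two]
two sees two two sees two sees two W sees => two sees two two sees two sees two sees two sees sees   [W → sees two sees]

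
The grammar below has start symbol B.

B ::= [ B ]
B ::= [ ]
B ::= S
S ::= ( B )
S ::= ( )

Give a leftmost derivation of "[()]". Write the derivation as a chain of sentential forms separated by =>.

B=>[B]=>[S]=>[()]

B => [B]   [B ::= [ B ]]
[B] => [S]   [B ::= S]
[S] => [()]   [S ::= ( )]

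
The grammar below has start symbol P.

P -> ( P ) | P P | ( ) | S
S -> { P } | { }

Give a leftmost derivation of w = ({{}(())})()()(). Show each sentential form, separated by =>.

P => PP => PPP => (P)PP => (S)PP => ({P})PP => ({PP})PP => ({SP})PP => ({{}P})PP => ({{}(P)})PP => ({{}(())})PP => ({{}(())})PPP => ({{}(())})()PP => ({{}(())})()()P => ({{}(())})()()()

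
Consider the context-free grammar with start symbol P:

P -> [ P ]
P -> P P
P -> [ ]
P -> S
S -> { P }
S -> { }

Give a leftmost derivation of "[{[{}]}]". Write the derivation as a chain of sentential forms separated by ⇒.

P⇒[P]⇒[S]⇒[{P}]⇒[{[P]}]⇒[{[S]}]⇒[{[{}]}]

P ⇒ [P]   [P -> [ P ]]
[P] ⇒ [S]   [P -> S]
[S] ⇒ [{P}]   [S -> { P }]
[{P}] ⇒ [{[P]}]   [P -> [ P ]]
[{[P]}] ⇒ [{[S]}]   [P -> S]
[{[S]}] ⇒ [{[{}]}]   [S -> { }]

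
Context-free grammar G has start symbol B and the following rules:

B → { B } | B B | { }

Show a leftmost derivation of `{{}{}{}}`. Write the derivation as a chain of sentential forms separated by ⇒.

B ⇒ {B}   [B → { B }]
{B} ⇒ {BB}   [B → B B]
{BB} ⇒ {BBB}   [B → B B]
{BBB} ⇒ {{}BB}   [B → { }]
{{}BB} ⇒ {{}{}B}   [B → { }]
{{}{}B} ⇒ {{}{}{}}   [B → { }]

B ⇒ {B} ⇒ {BB} ⇒ {BBB} ⇒ {{}BB} ⇒ {{}{}B} ⇒ {{}{}{}}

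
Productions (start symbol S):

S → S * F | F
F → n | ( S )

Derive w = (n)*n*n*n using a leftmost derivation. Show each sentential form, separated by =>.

S => S*F => S*F*F => S*F*F*F => F*F*F*F => (S)*F*F*F => (F)*F*F*F => (n)*F*F*F => (n)*n*F*F => (n)*n*n*F => (n)*n*n*n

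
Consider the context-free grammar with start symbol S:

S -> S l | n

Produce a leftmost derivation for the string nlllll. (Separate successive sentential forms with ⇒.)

S ⇒ Sl   [S -> S l]
Sl ⇒ Sll   [S -> S l]
Sll ⇒ Slll   [S -> S l]
Slll ⇒ Sllll   [S -> S l]
Sllll ⇒ Slllll   [S -> S l]
Slllll ⇒ nlllll   [S -> n]

S⇒Sl⇒Sll⇒Slll⇒Sllll⇒Slllll⇒nlllll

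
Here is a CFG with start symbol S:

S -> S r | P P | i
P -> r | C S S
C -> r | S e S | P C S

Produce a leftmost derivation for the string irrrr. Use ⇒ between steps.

S ⇒ Sr   [S -> S r]
Sr ⇒ Srr   [S -> S r]
Srr ⇒ Srrr   [S -> S r]
Srrr ⇒ Srrrr   [S -> S r]
Srrrr ⇒ irrrr   [S -> i]

S⇒Sr⇒Srr⇒Srrr⇒Srrrr⇒irrrr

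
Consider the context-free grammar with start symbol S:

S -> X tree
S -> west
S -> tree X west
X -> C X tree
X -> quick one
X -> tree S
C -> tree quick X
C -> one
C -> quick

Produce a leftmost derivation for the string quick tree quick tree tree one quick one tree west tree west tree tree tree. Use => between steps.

S => X tree => C X tree tree => quick X tree tree => quick C X tree tree tree => quick tree quick X X tree tree tree => quick tree quick tree S X tree tree tree => quick tree quick tree tree X west X tree tree tree => quick tree quick tree tree C X tree west X tree tree tree => quick tree quick tree tree one X tree west X tree tree tree => quick tree quick tree tree one quick one tree west X tree tree tree => quick tree quick tree tree one quick one tree west tree S tree tree tree => quick tree quick tree tree one quick one tree west tree west tree tree tree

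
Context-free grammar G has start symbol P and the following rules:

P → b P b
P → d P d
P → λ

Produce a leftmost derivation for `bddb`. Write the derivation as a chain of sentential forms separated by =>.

P=>bPb=>bdPdb=>bddb

P => bPb   [P → b P b]
bPb => bdPdb   [P → d P d]
bdPdb => bddb   [P → λ]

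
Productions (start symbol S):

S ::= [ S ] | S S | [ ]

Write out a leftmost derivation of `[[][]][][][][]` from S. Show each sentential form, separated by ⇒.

S ⇒ SS   [S ::= S S]
SS ⇒ SSS   [S ::= S S]
SSS ⇒ SSSS   [S ::= S S]
SSSS ⇒ SSSSS   [S ::= S S]
SSSSS ⇒ [S]SSSS   [S ::= [ S ]]
[S]SSSS ⇒ [SS]SSSS   [S ::= S S]
[SS]SSSS ⇒ [[]S]SSSS   [S ::= [ ]]
[[]S]SSSS ⇒ [[][]]SSSS   [S ::= [ ]]
[[][]]SSSS ⇒ [[][]][]SSS   [S ::= [ ]]
[[][]][]SSS ⇒ [[][]][][]SS   [S ::= [ ]]
[[][]][][]SS ⇒ [[][]][][][]S   [S ::= [ ]]
[[][]][][][]S ⇒ [[][]][][][][]   [S ::= [ ]]

S⇒SS⇒SSS⇒SSSS⇒SSSSS⇒[S]SSSS⇒[SS]SSSS⇒[[]S]SSSS⇒[[][]]SSSS⇒[[][]][]SSS⇒[[][]][][]SS⇒[[][]][][][]S⇒[[][]][][][][]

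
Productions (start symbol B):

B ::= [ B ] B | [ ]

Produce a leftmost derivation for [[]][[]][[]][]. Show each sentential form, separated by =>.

B => [B]B   [B ::= [ B ] B]
[B]B => [[]]B   [B ::= [ ]]
[[]]B => [[]][B]B   [B ::= [ B ] B]
[[]][B]B => [[]][[]]B   [B ::= [ ]]
[[]][[]]B => [[]][[]][B]B   [B ::= [ B ] B]
[[]][[]][B]B => [[]][[]][[]]B   [B ::= [ ]]
[[]][[]][[]]B => [[]][[]][[]][]   [B ::= [ ]]

B=>[B]B=>[[]]B=>[[]][B]B=>[[]][[]]B=>[[]][[]][B]B=>[[]][[]][[]]B=>[[]][[]][[]][]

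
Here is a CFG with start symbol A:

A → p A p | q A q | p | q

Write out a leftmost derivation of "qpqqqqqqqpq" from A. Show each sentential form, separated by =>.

A=>qAq=>qpApq=>qpqAqpq=>qpqqAqqpq=>qpqqqAqqqpq=>qpqqqqqqqpq

A => qAq   [A → q A q]
qAq => qpApq   [A → p A p]
qpApq => qpqAqpq   [A → q A q]
qpqAqpq => qpqqAqqpq   [A → q A q]
qpqqAqqpq => qpqqqAqqqpq   [A → q A q]
qpqqqAqqqpq => qpqqqqqqqpq   [A → q]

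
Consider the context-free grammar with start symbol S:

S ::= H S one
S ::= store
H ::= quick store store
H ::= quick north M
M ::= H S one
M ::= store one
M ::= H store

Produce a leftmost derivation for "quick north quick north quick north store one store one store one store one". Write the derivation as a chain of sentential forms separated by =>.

S => H S one => quick north M S one => quick north H S one S one => quick north quick north M S one S one => quick north quick north H S one S one S one => quick north quick north quick north M S one S one S one => quick north quick north quick north store one S one S one S one => quick north quick north quick north store one store one S one S one => quick north quick north quick north store one store one store one S one => quick north quick north quick north store one store one store one store one

S => H S one   [S ::= H S one]
H S one => quick north M S one   [H ::= quick north M]
quick north M S one => quick north H S one S one   [M ::= H S one]
quick north H S one S one => quick north quick north M S one S one   [H ::= quick north M]
quick north quick north M S one S one => quick north quick north H S one S one S one   [M ::= H S one]
quick north quick north H S one S one S one => quick north quick north quick north M S one S one S one   [H ::= quick north M]
quick north quick north quick north M S one S one S one => quick north quick north quick north store one S one S one S one   [M ::= store one]
quick north quick north quick north store one S one S one S one => quick north quick north quick north store one store one S one S one   [S ::= store]
quick north quick north quick north store one store one S one S one => quick north quick north quick north store one store one store one S one   [S ::= store]
quick north quick north quick north store one store one store one S one => quick north quick north quick north store one store one store one store one   [S ::= store]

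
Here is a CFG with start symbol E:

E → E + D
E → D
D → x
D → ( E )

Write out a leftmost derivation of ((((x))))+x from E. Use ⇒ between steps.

E⇒E+D⇒D+D⇒(E)+D⇒(D)+D⇒((E))+D⇒((D))+D⇒(((E)))+D⇒(((D)))+D⇒((((E))))+D⇒((((D))))+D⇒((((x))))+D⇒((((x))))+x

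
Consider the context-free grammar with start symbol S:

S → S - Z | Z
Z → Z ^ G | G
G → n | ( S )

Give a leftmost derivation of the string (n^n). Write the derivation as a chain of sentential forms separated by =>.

S => Z => G => (S) => (Z) => (Z^G) => (G^G) => (n^G) => (n^n)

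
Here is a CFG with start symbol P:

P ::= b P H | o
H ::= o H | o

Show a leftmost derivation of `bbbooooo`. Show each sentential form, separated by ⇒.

P ⇒ bPH ⇒ bbPHH ⇒ bbbPHHH ⇒ bbboHHH ⇒ bbbooHHH ⇒ bbboooHH ⇒ bbbooooH ⇒ bbbooooo

P ⇒ bPH   [P ::= b P H]
bPH ⇒ bbPHH   [P ::= b P H]
bbPHH ⇒ bbbPHHH   [P ::= b P H]
bbbPHHH ⇒ bbboHHH   [P ::= o]
bbboHHH ⇒ bbbooHHH   [H ::= o H]
bbbooHHH ⇒ bbboooHH   [H ::= o]
bbboooHH ⇒ bbbooooH   [H ::= o]
bbbooooH ⇒ bbbooooo   [H ::= o]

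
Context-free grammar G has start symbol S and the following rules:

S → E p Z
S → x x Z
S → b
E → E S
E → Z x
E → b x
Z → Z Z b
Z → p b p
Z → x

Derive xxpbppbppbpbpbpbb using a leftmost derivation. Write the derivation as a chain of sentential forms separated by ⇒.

S⇒xxZ⇒xxZZb⇒xxpbpZb⇒xxpbpZZbb⇒xxpbpZZbZbb⇒xxpbppbpZbZbb⇒xxpbppbppbpbZbb⇒xxpbppbppbpbpbpbb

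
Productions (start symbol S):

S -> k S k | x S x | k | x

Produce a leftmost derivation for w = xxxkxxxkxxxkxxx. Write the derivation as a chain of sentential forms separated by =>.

S => xSx => xxSxx => xxxSxxx => xxxkSkxxx => xxxkxSxkxxx => xxxkxxSxxkxxx => xxxkxxxSxxxkxxx => xxxkxxxkxxxkxxx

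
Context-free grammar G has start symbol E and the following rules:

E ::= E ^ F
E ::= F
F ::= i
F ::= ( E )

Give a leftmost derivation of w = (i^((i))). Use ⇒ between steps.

E ⇒ F   [E ::= F]
F ⇒ (E)   [F ::= ( E )]
(E) ⇒ (E^F)   [E ::= E ^ F]
(E^F) ⇒ (F^F)   [E ::= F]
(F^F) ⇒ (i^F)   [F ::= i]
(i^F) ⇒ (i^(E))   [F ::= ( E )]
(i^(E)) ⇒ (i^(F))   [E ::= F]
(i^(F)) ⇒ (i^((E)))   [F ::= ( E )]
(i^((E))) ⇒ (i^((F)))   [E ::= F]
(i^((F))) ⇒ (i^((i)))   [F ::= i]

E ⇒ F ⇒ (E) ⇒ (E^F) ⇒ (F^F) ⇒ (i^F) ⇒ (i^(E)) ⇒ (i^(F)) ⇒ (i^((E))) ⇒ (i^((F))) ⇒ (i^((i)))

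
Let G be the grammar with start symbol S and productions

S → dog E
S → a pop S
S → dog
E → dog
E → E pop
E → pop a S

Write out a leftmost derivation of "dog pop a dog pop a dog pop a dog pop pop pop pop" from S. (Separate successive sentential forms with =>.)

S => dog E => dog E pop => dog pop a S pop => dog pop a dog E pop => dog pop a dog E pop pop => dog pop a dog pop a S pop pop => dog pop a dog pop a dog E pop pop => dog pop a dog pop a dog E pop pop pop => dog pop a dog pop a dog E pop pop pop pop => dog pop a dog pop a dog pop a S pop pop pop pop => dog pop a dog pop a dog pop a dog pop pop pop pop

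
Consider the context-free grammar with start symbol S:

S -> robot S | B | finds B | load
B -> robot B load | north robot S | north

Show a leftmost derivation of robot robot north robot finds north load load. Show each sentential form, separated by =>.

S => B   [S -> B]
B => robot B load   [B -> robot B load]
robot B load => robot robot B load load   [B -> robot B load]
robot robot B load load => robot robot north robot S load load   [B -> north robot S]
robot robot north robot S load load => robot robot north robot finds B load load   [S -> finds B]
robot robot north robot finds B load load => robot robot north robot finds north load load   [B -> north]

S => B => robot B load => robot robot B load load => robot robot north robot S load load => robot robot north robot finds B load load => robot robot north robot finds north load load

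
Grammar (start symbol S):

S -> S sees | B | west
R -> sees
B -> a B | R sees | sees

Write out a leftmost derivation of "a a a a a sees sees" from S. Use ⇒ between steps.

S ⇒ B ⇒ a B ⇒ a a B ⇒ a a a B ⇒ a a a a B ⇒ a a a a a B ⇒ a a a a a R sees ⇒ a a a a a sees sees

S ⇒ B   [S -> B]
B ⇒ a B   [B -> a B]
a B ⇒ a a B   [B -> a B]
a a B ⇒ a a a B   [B -> a B]
a a a B ⇒ a a a a B   [B -> a B]
a a a a B ⇒ a a a a a B   [B -> a B]
a a a a a B ⇒ a a a a a R sees   [B -> R sees]
a a a a a R sees ⇒ a a a a a sees sees   [R -> sees]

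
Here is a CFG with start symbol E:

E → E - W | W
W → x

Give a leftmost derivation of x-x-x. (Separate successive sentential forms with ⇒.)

E⇒E-W⇒E-W-W⇒W-W-W⇒x-W-W⇒x-x-W⇒x-x-x

E ⇒ E-W   [E → E - W]
E-W ⇒ E-W-W   [E → E - W]
E-W-W ⇒ W-W-W   [E → W]
W-W-W ⇒ x-W-W   [W → x]
x-W-W ⇒ x-x-W   [W → x]
x-x-W ⇒ x-x-x   [W → x]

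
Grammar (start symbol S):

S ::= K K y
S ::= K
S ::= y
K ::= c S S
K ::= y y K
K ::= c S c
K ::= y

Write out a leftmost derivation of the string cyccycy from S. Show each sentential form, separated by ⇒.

S ⇒ KKy ⇒ cScKy ⇒ cKcKy ⇒ cycKy ⇒ cyccScy ⇒ cyccKcy ⇒ cyccycy

S ⇒ KKy   [S ::= K K y]
KKy ⇒ cScKy   [K ::= c S c]
cScKy ⇒ cKcKy   [S ::= K]
cKcKy ⇒ cycKy   [K ::= y]
cycKy ⇒ cyccScy   [K ::= c S c]
cyccScy ⇒ cyccKcy   [S ::= K]
cyccKcy ⇒ cyccycy   [K ::= y]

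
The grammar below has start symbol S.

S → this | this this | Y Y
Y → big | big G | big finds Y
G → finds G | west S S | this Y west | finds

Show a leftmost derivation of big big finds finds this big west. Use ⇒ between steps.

S ⇒ Y Y ⇒ big Y ⇒ big big G ⇒ big big finds G ⇒ big big finds finds G ⇒ big big finds finds this Y west ⇒ big big finds finds this big west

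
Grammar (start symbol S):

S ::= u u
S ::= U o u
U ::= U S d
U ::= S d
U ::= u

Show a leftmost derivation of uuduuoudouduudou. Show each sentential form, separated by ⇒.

S ⇒ Uou   [S ::= U o u]
Uou ⇒ USdou   [U ::= U S d]
USdou ⇒ USdSdou   [U ::= U S d]
USdSdou ⇒ SdSdSdou   [U ::= S d]
SdSdSdou ⇒ uudSdSdou   [S ::= u u]
uudSdSdou ⇒ uudUoudSdou   [S ::= U o u]
uudUoudSdou ⇒ uudUSdoudSdou   [U ::= U S d]
uudUSdoudSdou ⇒ uuduSdoudSdou   [U ::= u]
uuduSdoudSdou ⇒ uuduUoudoudSdou   [S ::= U o u]
uuduUoudoudSdou ⇒ uuduuoudoudSdou   [U ::= u]
uuduuoudoudSdou ⇒ uuduuoudouduudou   [S ::= u u]

S⇒Uou⇒USdou⇒USdSdou⇒SdSdSdou⇒uudSdSdou⇒uudUoudSdou⇒uudUSdoudSdou⇒uuduSdoudSdou⇒uuduUoudoudSdou⇒uuduuoudoudSdou⇒uuduuoudouduudou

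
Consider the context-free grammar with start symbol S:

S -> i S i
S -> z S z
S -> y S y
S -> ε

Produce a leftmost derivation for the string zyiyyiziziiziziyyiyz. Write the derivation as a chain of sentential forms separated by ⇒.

S ⇒ zSz   [S -> z S z]
zSz ⇒ zySyz   [S -> y S y]
zySyz ⇒ zyiSiyz   [S -> i S i]
zyiSiyz ⇒ zyiySyiyz   [S -> y S y]
zyiySyiyz ⇒ zyiyySyyiyz   [S -> y S y]
zyiyySyyiyz ⇒ zyiyyiSiyyiyz   [S -> i S i]
zyiyyiSiyyiyz ⇒ zyiyyizSziyyiyz   [S -> z S z]
zyiyyizSziyyiyz ⇒ zyiyyiziSiziyyiyz   [S -> i S i]
zyiyyiziSiziyyiyz ⇒ zyiyyizizSziziyyiyz   [S -> z S z]
zyiyyizizSziziyyiyz ⇒ zyiyyiziziSiziziyyiyz   [S -> i S i]
zyiyyiziziSiziziyyiyz ⇒ zyiyyiziziiziziyyiyz   [S -> ε]

S ⇒ zSz ⇒ zySyz ⇒ zyiSiyz ⇒ zyiySyiyz ⇒ zyiyySyyiyz ⇒ zyiyyiSiyyiyz ⇒ zyiyyizSziyyiyz ⇒ zyiyyiziSiziyyiyz ⇒ zyiyyizizSziziyyiyz ⇒ zyiyyiziziSiziziyyiyz ⇒ zyiyyiziziiziziyyiyz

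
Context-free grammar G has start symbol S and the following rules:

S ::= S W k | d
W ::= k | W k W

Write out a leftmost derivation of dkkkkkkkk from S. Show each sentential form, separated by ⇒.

S ⇒ SWk ⇒ SWkWk ⇒ SWkWkWk ⇒ SWkWkWkWk ⇒ dWkWkWkWk ⇒ dkkWkWkWk ⇒ dkkkkWkWk ⇒ dkkkkkkWk ⇒ dkkkkkkkk

S ⇒ SWk   [S ::= S W k]
SWk ⇒ SWkWk   [S ::= S W k]
SWkWk ⇒ SWkWkWk   [S ::= S W k]
SWkWkWk ⇒ SWkWkWkWk   [S ::= S W k]
SWkWkWkWk ⇒ dWkWkWkWk   [S ::= d]
dWkWkWkWk ⇒ dkkWkWkWk   [W ::= k]
dkkWkWkWk ⇒ dkkkkWkWk   [W ::= k]
dkkkkWkWk ⇒ dkkkkkkWk   [W ::= k]
dkkkkkkWk ⇒ dkkkkkkkk   [W ::= k]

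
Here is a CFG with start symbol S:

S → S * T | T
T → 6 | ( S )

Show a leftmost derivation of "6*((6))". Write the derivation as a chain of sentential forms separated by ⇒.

S ⇒ S*T ⇒ T*T ⇒ 6*T ⇒ 6*(S) ⇒ 6*(T) ⇒ 6*((S)) ⇒ 6*((T)) ⇒ 6*((6))

S ⇒ S*T   [S → S * T]
S*T ⇒ T*T   [S → T]
T*T ⇒ 6*T   [T → 6]
6*T ⇒ 6*(S)   [T → ( S )]
6*(S) ⇒ 6*(T)   [S → T]
6*(T) ⇒ 6*((S))   [T → ( S )]
6*((S)) ⇒ 6*((T))   [S → T]
6*((T)) ⇒ 6*((6))   [T → 6]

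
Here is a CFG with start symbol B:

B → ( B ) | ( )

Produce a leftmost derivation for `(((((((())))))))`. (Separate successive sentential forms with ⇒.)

B ⇒ (B) ⇒ ((B)) ⇒ (((B))) ⇒ ((((B)))) ⇒ (((((B))))) ⇒ ((((((B)))))) ⇒ (((((((B))))))) ⇒ (((((((())))))))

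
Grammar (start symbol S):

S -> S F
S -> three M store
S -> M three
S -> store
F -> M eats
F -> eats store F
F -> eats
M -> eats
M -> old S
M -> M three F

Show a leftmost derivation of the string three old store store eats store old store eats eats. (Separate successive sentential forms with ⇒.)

S ⇒ S F   [S -> S F]
S F ⇒ S F F   [S -> S F]
S F F ⇒ three M store F F   [S -> three M store]
three M store F F ⇒ three old S store F F   [M -> old S]
three old S store F F ⇒ three old store store F F   [S -> store]
three old store store F F ⇒ three old store store eats store F F   [F -> eats store F]
three old store store eats store F F ⇒ three old store store eats store M eats F   [F -> M eats]
three old store store eats store M eats F ⇒ three old store store eats store old S eats F   [M -> old S]
three old store store eats store old S eats F ⇒ three old store store eats store old store eats F   [S -> store]
three old store store eats store old store eats F ⇒ three old store store eats store old store eats eats   [F -> eats]

S ⇒ S F ⇒ S F F ⇒ three M store F F ⇒ three old S store F F ⇒ three old store store F F ⇒ three old store store eats store F F ⇒ three old store store eats store M eats F ⇒ three old store store eats store old S eats F ⇒ three old store store eats store old store eats F ⇒ three old store store eats store old store eats eats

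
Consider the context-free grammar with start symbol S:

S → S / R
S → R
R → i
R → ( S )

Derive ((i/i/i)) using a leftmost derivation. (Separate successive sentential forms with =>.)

S => R => (S) => (R) => ((S)) => ((S/R)) => ((S/R/R)) => ((R/R/R)) => ((i/R/R)) => ((i/i/R)) => ((i/i/i))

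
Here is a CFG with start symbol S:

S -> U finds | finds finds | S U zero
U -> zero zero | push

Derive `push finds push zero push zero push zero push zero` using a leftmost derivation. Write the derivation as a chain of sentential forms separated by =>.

S => S U zero => S U zero U zero => S U zero U zero U zero => S U zero U zero U zero U zero => U finds U zero U zero U zero U zero => push finds U zero U zero U zero U zero => push finds push zero U zero U zero U zero => push finds push zero push zero U zero U zero => push finds push zero push zero push zero U zero => push finds push zero push zero push zero push zero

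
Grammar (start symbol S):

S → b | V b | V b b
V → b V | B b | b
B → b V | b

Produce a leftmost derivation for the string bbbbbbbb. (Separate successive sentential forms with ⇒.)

S ⇒ Vbb ⇒ Bbbb ⇒ bVbbb ⇒ bBbbbb ⇒ bbVbbbb ⇒ bbbVbbbb ⇒ bbbbbbbb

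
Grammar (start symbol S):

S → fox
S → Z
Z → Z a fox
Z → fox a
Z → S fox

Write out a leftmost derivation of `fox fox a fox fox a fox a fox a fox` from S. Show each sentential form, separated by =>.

S => Z => Z a fox => Z a fox a fox => Z a fox a fox a fox => S fox a fox a fox a fox => Z fox a fox a fox a fox => Z a fox fox a fox a fox a fox => S fox a fox fox a fox a fox a fox => fox fox a fox fox a fox a fox a fox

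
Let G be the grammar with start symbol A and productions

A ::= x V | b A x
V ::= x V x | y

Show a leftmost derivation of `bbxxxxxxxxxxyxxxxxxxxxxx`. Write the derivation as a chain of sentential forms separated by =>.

A => bAx => bbAxx => bbxVxx => bbxxVxxx => bbxxxVxxxx => bbxxxxVxxxxx => bbxxxxxVxxxxxx => bbxxxxxxVxxxxxxx => bbxxxxxxxVxxxxxxxx => bbxxxxxxxxVxxxxxxxxx => bbxxxxxxxxxVxxxxxxxxxx => bbxxxxxxxxxxVxxxxxxxxxxx => bbxxxxxxxxxxyxxxxxxxxxxx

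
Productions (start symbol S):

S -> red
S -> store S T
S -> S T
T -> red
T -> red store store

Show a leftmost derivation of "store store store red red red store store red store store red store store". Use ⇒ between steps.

S ⇒ store S T ⇒ store store S T T ⇒ store store S T T T ⇒ store store store S T T T T ⇒ store store store red T T T T ⇒ store store store red red T T T ⇒ store store store red red red store store T T ⇒ store store store red red red store store red store store T ⇒ store store store red red red store store red store store red store store

S ⇒ store S T   [S -> store S T]
store S T ⇒ store store S T T   [S -> store S T]
store store S T T ⇒ store store S T T T   [S -> S T]
store store S T T T ⇒ store store store S T T T T   [S -> store S T]
store store store S T T T T ⇒ store store store red T T T T   [S -> red]
store store store red T T T T ⇒ store store store red red T T T   [T -> red]
store store store red red T T T ⇒ store store store red red red store store T T   [T -> red store store]
store store store red red red store store T T ⇒ store store store red red red store store red store store T   [T -> red store store]
store store store red red red store store red store store T ⇒ store store store red red red store store red store store red store store   [T -> red store store]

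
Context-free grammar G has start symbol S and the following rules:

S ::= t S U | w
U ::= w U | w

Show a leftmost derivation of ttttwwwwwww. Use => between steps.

S=>tSU=>ttSUU=>tttSUUU=>ttttSUUUU=>ttttwUUUU=>ttttwwUUU=>ttttwwwUU=>ttttwwwwUU=>ttttwwwwwU=>ttttwwwwwwU=>ttttwwwwwww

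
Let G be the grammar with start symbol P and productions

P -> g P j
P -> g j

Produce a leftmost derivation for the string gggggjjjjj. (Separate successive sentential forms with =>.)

P => gPj => ggPjj => gggPjjj => ggggPjjjj => gggggjjjjj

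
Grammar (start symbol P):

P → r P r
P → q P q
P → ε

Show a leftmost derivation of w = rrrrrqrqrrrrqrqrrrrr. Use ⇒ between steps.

P ⇒ rPr ⇒ rrPrr ⇒ rrrPrrr ⇒ rrrrPrrrr ⇒ rrrrrPrrrrr ⇒ rrrrrqPqrrrrr ⇒ rrrrrqrPrqrrrrr ⇒ rrrrrqrqPqrqrrrrr ⇒ rrrrrqrqrPrqrqrrrrr ⇒ rrrrrqrqrrPrrqrqrrrrr ⇒ rrrrrqrqrrrrqrqrrrrr

P ⇒ rPr   [P → r P r]
rPr ⇒ rrPrr   [P → r P r]
rrPrr ⇒ rrrPrrr   [P → r P r]
rrrPrrr ⇒ rrrrPrrrr   [P → r P r]
rrrrPrrrr ⇒ rrrrrPrrrrr   [P → r P r]
rrrrrPrrrrr ⇒ rrrrrqPqrrrrr   [P → q P q]
rrrrrqPqrrrrr ⇒ rrrrrqrPrqrrrrr   [P → r P r]
rrrrrqrPrqrrrrr ⇒ rrrrrqrqPqrqrrrrr   [P → q P q]
rrrrrqrqPqrqrrrrr ⇒ rrrrrqrqrPrqrqrrrrr   [P → r P r]
rrrrrqrqrPrqrqrrrrr ⇒ rrrrrqrqrrPrrqrqrrrrr   [P → r P r]
rrrrrqrqrrPrrqrqrrrrr ⇒ rrrrrqrqrrrrqrqrrrrr   [P → ε]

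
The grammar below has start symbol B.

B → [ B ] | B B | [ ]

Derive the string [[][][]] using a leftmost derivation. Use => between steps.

B => [B] => [BB] => [BBB] => [[]BB] => [[][]B] => [[][][]]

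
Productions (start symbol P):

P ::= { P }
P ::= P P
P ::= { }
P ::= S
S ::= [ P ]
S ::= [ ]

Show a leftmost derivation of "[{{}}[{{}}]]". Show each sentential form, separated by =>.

P => S => [P] => [PP] => [{P}P] => [{{}}P] => [{{}}S] => [{{}}[P]] => [{{}}[{P}]] => [{{}}[{{}}]]

P => S   [P ::= S]
S => [P]   [S ::= [ P ]]
[P] => [PP]   [P ::= P P]
[PP] => [{P}P]   [P ::= { P }]
[{P}P] => [{{}}P]   [P ::= { }]
[{{}}P] => [{{}}S]   [P ::= S]
[{{}}S] => [{{}}[P]]   [S ::= [ P ]]
[{{}}[P]] => [{{}}[{P}]]   [P ::= { P }]
[{{}}[{P}]] => [{{}}[{{}}]]   [P ::= { }]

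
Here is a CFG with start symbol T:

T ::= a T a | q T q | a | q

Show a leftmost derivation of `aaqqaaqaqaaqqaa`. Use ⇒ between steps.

T ⇒ aTa   [T ::= a T a]
aTa ⇒ aaTaa   [T ::= a T a]
aaTaa ⇒ aaqTqaa   [T ::= q T q]
aaqTqaa ⇒ aaqqTqqaa   [T ::= q T q]
aaqqTqqaa ⇒ aaqqaTaqqaa   [T ::= a T a]
aaqqaTaqqaa ⇒ aaqqaaTaaqqaa   [T ::= a T a]
aaqqaaTaaqqaa ⇒ aaqqaaqTqaaqqaa   [T ::= q T q]
aaqqaaqTqaaqqaa ⇒ aaqqaaqaqaaqqaa   [T ::= a]

T ⇒ aTa ⇒ aaTaa ⇒ aaqTqaa ⇒ aaqqTqqaa ⇒ aaqqaTaqqaa ⇒ aaqqaaTaaqqaa ⇒ aaqqaaqTqaaqqaa ⇒ aaqqaaqaqaaqqaa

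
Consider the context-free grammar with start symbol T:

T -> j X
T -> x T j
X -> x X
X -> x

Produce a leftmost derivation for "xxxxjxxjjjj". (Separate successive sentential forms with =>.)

T => xTj   [T -> x T j]
xTj => xxTjj   [T -> x T j]
xxTjj => xxxTjjj   [T -> x T j]
xxxTjjj => xxxxTjjjj   [T -> x T j]
xxxxTjjjj => xxxxjXjjjj   [T -> j X]
xxxxjXjjjj => xxxxjxXjjjj   [X -> x X]
xxxxjxXjjjj => xxxxjxxjjjj   [X -> x]

T => xTj => xxTjj => xxxTjjj => xxxxTjjjj => xxxxjXjjjj => xxxxjxXjjjj => xxxxjxxjjjj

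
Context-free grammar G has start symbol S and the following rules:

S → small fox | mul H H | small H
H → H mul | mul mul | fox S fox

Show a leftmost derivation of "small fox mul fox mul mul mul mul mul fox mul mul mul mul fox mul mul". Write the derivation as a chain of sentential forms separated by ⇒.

S ⇒ small H ⇒ small H mul ⇒ small H mul mul ⇒ small fox S fox mul mul ⇒ small fox mul H H fox mul mul ⇒ small fox mul H mul H fox mul mul ⇒ small fox mul fox S fox mul H fox mul mul ⇒ small fox mul fox mul H H fox mul H fox mul mul ⇒ small fox mul fox mul mul mul H fox mul H fox mul mul ⇒ small fox mul fox mul mul mul mul mul fox mul H fox mul mul ⇒ small fox mul fox mul mul mul mul mul fox mul H mul fox mul mul ⇒ small fox mul fox mul mul mul mul mul fox mul mul mul mul fox mul mul

S ⇒ small H   [S → small H]
small H ⇒ small H mul   [H → H mul]
small H mul ⇒ small H mul mul   [H → H mul]
small H mul mul ⇒ small fox S fox mul mul   [H → fox S fox]
small fox S fox mul mul ⇒ small fox mul H H fox mul mul   [S → mul H H]
small fox mul H H fox mul mul ⇒ small fox mul H mul H fox mul mul   [H → H mul]
small fox mul H mul H fox mul mul ⇒ small fox mul fox S fox mul H fox mul mul   [H → fox S fox]
small fox mul fox S fox mul H fox mul mul ⇒ small fox mul fox mul H H fox mul H fox mul mul   [S → mul H H]
small fox mul fox mul H H fox mul H fox mul mul ⇒ small fox mul fox mul mul mul H fox mul H fox mul mul   [H → mul mul]
small fox mul fox mul mul mul H fox mul H fox mul mul ⇒ small fox mul fox mul mul mul mul mul fox mul H fox mul mul   [H → mul mul]
small fox mul fox mul mul mul mul mul fox mul H fox mul mul ⇒ small fox mul fox mul mul mul mul mul fox mul H mul fox mul mul   [H → H mul]
small fox mul fox mul mul mul mul mul fox mul H mul fox mul mul ⇒ small fox mul fox mul mul mul mul mul fox mul mul mul mul fox mul mul   [H → mul mul]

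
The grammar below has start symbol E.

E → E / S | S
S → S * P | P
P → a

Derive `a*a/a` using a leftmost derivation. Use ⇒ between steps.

E ⇒ E/S   [E → E / S]
E/S ⇒ S/S   [E → S]
S/S ⇒ S*P/S   [S → S * P]
S*P/S ⇒ P*P/S   [S → P]
P*P/S ⇒ a*P/S   [P → a]
a*P/S ⇒ a*a/S   [P → a]
a*a/S ⇒ a*a/P   [S → P]
a*a/P ⇒ a*a/a   [P → a]

E⇒E/S⇒S/S⇒S*P/S⇒P*P/S⇒a*P/S⇒a*a/S⇒a*a/P⇒a*a/a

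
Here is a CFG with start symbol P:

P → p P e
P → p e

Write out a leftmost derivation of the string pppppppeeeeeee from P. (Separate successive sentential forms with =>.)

P => pPe => ppPee => pppPeee => ppppPeeee => pppppPeeeee => ppppppPeeeeee => pppppppeeeeeee

P => pPe   [P → p P e]
pPe => ppPee   [P → p P e]
ppPee => pppPeee   [P → p P e]
pppPeee => ppppPeeee   [P → p P e]
ppppPeeee => pppppPeeeee   [P → p P e]
pppppPeeeee => ppppppPeeeeee   [P → p P e]
ppppppPeeeeee => pppppppeeeeeee   [P → p e]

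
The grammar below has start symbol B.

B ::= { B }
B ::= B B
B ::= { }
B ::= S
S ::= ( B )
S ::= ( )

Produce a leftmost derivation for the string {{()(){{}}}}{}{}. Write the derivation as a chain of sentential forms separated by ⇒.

B ⇒ BB   [B ::= B B]
BB ⇒ BBB   [B ::= B B]
BBB ⇒ {B}BB   [B ::= { B }]
{B}BB ⇒ {{B}}BB   [B ::= { B }]
{{B}}BB ⇒ {{BB}}BB   [B ::= B B]
{{BB}}BB ⇒ {{SB}}BB   [B ::= S]
{{SB}}BB ⇒ {{()B}}BB   [S ::= ( )]
{{()B}}BB ⇒ {{()BB}}BB   [B ::= B B]
{{()BB}}BB ⇒ {{()SB}}BB   [B ::= S]
{{()SB}}BB ⇒ {{()()B}}BB   [S ::= ( )]
{{()()B}}BB ⇒ {{()(){B}}}BB   [B ::= { B }]
{{()(){B}}}BB ⇒ {{()(){{}}}}BB   [B ::= { }]
{{()(){{}}}}BB ⇒ {{()(){{}}}}{}B   [B ::= { }]
{{()(){{}}}}{}B ⇒ {{()(){{}}}}{}{}   [B ::= { }]

B ⇒ BB ⇒ BBB ⇒ {B}BB ⇒ {{B}}BB ⇒ {{BB}}BB ⇒ {{SB}}BB ⇒ {{()B}}BB ⇒ {{()BB}}BB ⇒ {{()SB}}BB ⇒ {{()()B}}BB ⇒ {{()(){B}}}BB ⇒ {{()(){{}}}}BB ⇒ {{()(){{}}}}{}B ⇒ {{()(){{}}}}{}{}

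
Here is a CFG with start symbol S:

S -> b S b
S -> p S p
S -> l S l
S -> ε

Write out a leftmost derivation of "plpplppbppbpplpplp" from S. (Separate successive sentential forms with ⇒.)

S ⇒ pSp ⇒ plSlp ⇒ plpSplp ⇒ plppSpplp ⇒ plpplSlpplp ⇒ plpplpSplpplp ⇒ plpplppSpplpplp ⇒ plpplppbSbpplpplp ⇒ plpplppbpSpbpplpplp ⇒ plpplppbppbpplpplp

S ⇒ pSp   [S -> p S p]
pSp ⇒ plSlp   [S -> l S l]
plSlp ⇒ plpSplp   [S -> p S p]
plpSplp ⇒ plppSpplp   [S -> p S p]
plppSpplp ⇒ plpplSlpplp   [S -> l S l]
plpplSlpplp ⇒ plpplpSplpplp   [S -> p S p]
plpplpSplpplp ⇒ plpplppSpplpplp   [S -> p S p]
plpplppSpplpplp ⇒ plpplppbSbpplpplp   [S -> b S b]
plpplppbSbpplpplp ⇒ plpplppbpSpbpplpplp   [S -> p S p]
plpplppbpSpbpplpplp ⇒ plpplppbppbpplpplp   [S -> ε]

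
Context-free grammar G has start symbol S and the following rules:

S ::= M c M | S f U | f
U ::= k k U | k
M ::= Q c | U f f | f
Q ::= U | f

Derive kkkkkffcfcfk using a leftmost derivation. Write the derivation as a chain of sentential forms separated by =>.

S => SfU => McMfU => UffcMfU => kkUffcMfU => kkkkUffcMfU => kkkkkffcMfU => kkkkkffcQcfU => kkkkkffcfcfU => kkkkkffcfcfk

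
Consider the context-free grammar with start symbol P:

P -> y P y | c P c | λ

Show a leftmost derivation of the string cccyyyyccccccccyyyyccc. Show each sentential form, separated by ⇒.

P ⇒ cPc ⇒ ccPcc ⇒ cccPccc ⇒ cccyPyccc ⇒ cccyyPyyccc ⇒ cccyyyPyyyccc ⇒ cccyyyyPyyyyccc ⇒ cccyyyycPcyyyyccc ⇒ cccyyyyccPccyyyyccc ⇒ cccyyyycccPcccyyyyccc ⇒ cccyyyyccccPccccyyyyccc ⇒ cccyyyyccccccccyyyyccc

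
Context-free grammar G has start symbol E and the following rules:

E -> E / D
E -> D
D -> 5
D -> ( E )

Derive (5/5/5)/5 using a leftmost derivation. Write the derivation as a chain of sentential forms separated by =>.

E=>E/D=>D/D=>(E)/D=>(E/D)/D=>(E/D/D)/D=>(D/D/D)/D=>(5/D/D)/D=>(5/5/D)/D=>(5/5/5)/D=>(5/5/5)/5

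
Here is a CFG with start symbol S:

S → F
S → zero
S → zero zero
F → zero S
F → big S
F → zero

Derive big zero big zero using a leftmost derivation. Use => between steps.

S => F => big S => big F => big zero S => big zero F => big zero big S => big zero big F => big zero big zero

S => F   [S → F]
F => big S   [F → big S]
big S => big F   [S → F]
big F => big zero S   [F → zero S]
big zero S => big zero F   [S → F]
big zero F => big zero big S   [F → big S]
big zero big S => big zero big F   [S → F]
big zero big F => big zero big zero   [F → zero]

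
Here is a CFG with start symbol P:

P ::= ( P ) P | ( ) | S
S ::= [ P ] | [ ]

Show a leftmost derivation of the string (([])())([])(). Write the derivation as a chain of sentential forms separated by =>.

P => (P)P => ((P)P)P => ((S)P)P => (([])P)P => (([])())P => (([])())(P)P => (([])())(S)P => (([])())([])P => (([])())([])()

P => (P)P   [P ::= ( P ) P]
(P)P => ((P)P)P   [P ::= ( P ) P]
((P)P)P => ((S)P)P   [P ::= S]
((S)P)P => (([])P)P   [S ::= [ ]]
(([])P)P => (([])())P   [P ::= ( )]
(([])())P => (([])())(P)P   [P ::= ( P ) P]
(([])())(P)P => (([])())(S)P   [P ::= S]
(([])())(S)P => (([])())([])P   [S ::= [ ]]
(([])())([])P => (([])())([])()   [P ::= ( )]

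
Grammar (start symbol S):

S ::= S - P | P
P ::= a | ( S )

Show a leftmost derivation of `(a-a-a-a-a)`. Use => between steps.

S => P => (S) => (S-P) => (S-P-P) => (S-P-P-P) => (S-P-P-P-P) => (P-P-P-P-P) => (a-P-P-P-P) => (a-a-P-P-P) => (a-a-a-P-P) => (a-a-a-a-P) => (a-a-a-a-a)

S => P   [S ::= P]
P => (S)   [P ::= ( S )]
(S) => (S-P)   [S ::= S - P]
(S-P) => (S-P-P)   [S ::= S - P]
(S-P-P) => (S-P-P-P)   [S ::= S - P]
(S-P-P-P) => (S-P-P-P-P)   [S ::= S - P]
(S-P-P-P-P) => (P-P-P-P-P)   [S ::= P]
(P-P-P-P-P) => (a-P-P-P-P)   [P ::= a]
(a-P-P-P-P) => (a-a-P-P-P)   [P ::= a]
(a-a-P-P-P) => (a-a-a-P-P)   [P ::= a]
(a-a-a-P-P) => (a-a-a-a-P)   [P ::= a]
(a-a-a-a-P) => (a-a-a-a-a)   [P ::= a]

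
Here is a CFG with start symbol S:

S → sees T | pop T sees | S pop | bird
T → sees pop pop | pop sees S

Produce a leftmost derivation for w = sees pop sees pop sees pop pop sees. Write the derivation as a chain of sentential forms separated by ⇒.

S ⇒ sees T ⇒ sees pop sees S ⇒ sees pop sees pop T sees ⇒ sees pop sees pop sees pop pop sees

S ⇒ sees T   [S → sees T]
sees T ⇒ sees pop sees S   [T → pop sees S]
sees pop sees S ⇒ sees pop sees pop T sees   [S → pop T sees]
sees pop sees pop T sees ⇒ sees pop sees pop sees pop pop sees   [T → sees pop pop]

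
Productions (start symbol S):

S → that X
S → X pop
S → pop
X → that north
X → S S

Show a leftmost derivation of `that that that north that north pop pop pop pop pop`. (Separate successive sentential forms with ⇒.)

S ⇒ that X ⇒ that S S ⇒ that X pop S ⇒ that S S pop S ⇒ that X pop S pop S ⇒ that S S pop S pop S ⇒ that that X S pop S pop S ⇒ that that that north S pop S pop S ⇒ that that that north X pop pop S pop S ⇒ that that that north that north pop pop S pop S ⇒ that that that north that north pop pop pop pop S ⇒ that that that north that north pop pop pop pop pop

S ⇒ that X   [S → that X]
that X ⇒ that S S   [X → S S]
that S S ⇒ that X pop S   [S → X pop]
that X pop S ⇒ that S S pop S   [X → S S]
that S S pop S ⇒ that X pop S pop S   [S → X pop]
that X pop S pop S ⇒ that S S pop S pop S   [X → S S]
that S S pop S pop S ⇒ that that X S pop S pop S   [S → that X]
that that X S pop S pop S ⇒ that that that north S pop S pop S   [X → that north]
that that that north S pop S pop S ⇒ that that that north X pop pop S pop S   [S → X pop]
that that that north X pop pop S pop S ⇒ that that that north that north pop pop S pop S   [X → that north]
that that that north that north pop pop S pop S ⇒ that that that north that north pop pop pop pop S   [S → pop]
that that that north that north pop pop pop pop S ⇒ that that that north that north pop pop pop pop pop   [S → pop]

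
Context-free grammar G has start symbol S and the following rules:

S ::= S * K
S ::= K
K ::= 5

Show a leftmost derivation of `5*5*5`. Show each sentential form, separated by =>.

S => S*K   [S ::= S * K]
S*K => S*K*K   [S ::= S * K]
S*K*K => K*K*K   [S ::= K]
K*K*K => 5*K*K   [K ::= 5]
5*K*K => 5*5*K   [K ::= 5]
5*5*K => 5*5*5   [K ::= 5]

S => S*K => S*K*K => K*K*K => 5*K*K => 5*5*K => 5*5*5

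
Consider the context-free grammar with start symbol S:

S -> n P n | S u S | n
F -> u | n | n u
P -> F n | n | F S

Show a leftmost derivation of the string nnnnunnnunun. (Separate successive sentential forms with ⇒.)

S ⇒ SuS   [S -> S u S]
SuS ⇒ nPnuS   [S -> n P n]
nPnuS ⇒ nFnnuS   [P -> F n]
nFnnuS ⇒ nnnnuS   [F -> n]
nnnnuS ⇒ nnnnuSuS   [S -> S u S]
nnnnuSuS ⇒ nnnnuSuSuS   [S -> S u S]
nnnnuSuSuS ⇒ nnnnunPnuSuS   [S -> n P n]
nnnnunPnuSuS ⇒ nnnnunnnuSuS   [P -> n]
nnnnunnnuSuS ⇒ nnnnunnnunuS   [S -> n]
nnnnunnnunuS ⇒ nnnnunnnunun   [S -> n]

S ⇒ SuS ⇒ nPnuS ⇒ nFnnuS ⇒ nnnnuS ⇒ nnnnuSuS ⇒ nnnnuSuSuS ⇒ nnnnunPnuSuS ⇒ nnnnunnnuSuS ⇒ nnnnunnnunuS ⇒ nnnnunnnunun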